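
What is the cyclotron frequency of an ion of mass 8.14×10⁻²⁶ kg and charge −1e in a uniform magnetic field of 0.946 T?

f = |q|B/(2πm).
f = (1.602×10⁻¹⁹)(0.946)/(2π·8.14×10⁻²⁶) ≈ 2.96×10⁵ Hz.

f ≈ 2.96×10⁵ Hz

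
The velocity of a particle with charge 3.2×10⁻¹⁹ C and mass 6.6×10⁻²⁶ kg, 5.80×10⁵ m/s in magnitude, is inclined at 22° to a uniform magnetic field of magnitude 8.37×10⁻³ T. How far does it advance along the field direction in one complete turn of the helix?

v∥ = v cosθ = 5.80×10⁵·cos22° ≈ 5.378×10⁵ m/s.
T = 2πm/(|q|B) = 2π(6.6×10⁻²⁶)/((3.2×10⁻¹⁹)(8.37×10⁻³)) ≈ 1.548×10⁻⁴ s.
pitch = v∥ T = (5.378×10⁵)(1.548×10⁻⁴) ≈ 83.3 m.

p ≈ 83.3 m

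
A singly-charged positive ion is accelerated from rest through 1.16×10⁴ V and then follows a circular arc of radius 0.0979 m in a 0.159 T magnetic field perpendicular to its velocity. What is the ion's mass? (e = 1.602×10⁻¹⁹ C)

Combine |q|V = ½mv² and r = mv/(|q|B): eliminate v to get m = qB²r²/(2V).
m = (1.602×10⁻¹⁹)(0.159)²(0.0979)²/(2·1.16×10⁴) ≈ 1.67×10⁻²⁷ kg.

m ≈ 1.67×10⁻²⁷ kg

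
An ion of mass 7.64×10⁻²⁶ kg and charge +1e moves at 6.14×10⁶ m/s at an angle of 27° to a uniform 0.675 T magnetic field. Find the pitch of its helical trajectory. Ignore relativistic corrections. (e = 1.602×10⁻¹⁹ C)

v∥ = v cosθ = 6.14×10⁶·cos27° ≈ 5.471×10⁶ m/s.
T = 2πm/(|q|B) = 2π(7.64×10⁻²⁶)/((1.602×10⁻¹⁹)(0.675)) ≈ 4.439×10⁻⁶ s.
pitch = v∥ T = (5.471×10⁶)(4.439×10⁻⁶) ≈ 24.3 m.

p ≈ 24.3 m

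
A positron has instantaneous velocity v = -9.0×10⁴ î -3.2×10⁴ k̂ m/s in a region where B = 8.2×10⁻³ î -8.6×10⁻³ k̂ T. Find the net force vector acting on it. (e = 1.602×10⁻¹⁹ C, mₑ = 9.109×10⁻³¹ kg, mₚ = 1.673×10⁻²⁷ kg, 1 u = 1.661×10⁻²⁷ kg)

F ≈ (0, -1.66×10⁻¹⁶, 0) N

v×B = (0, -1040, 0) N/C.
F = q v×B = (1.602×10⁻¹⁹ C)·(0, -1040, 0) = (0, -1.66×10⁻¹⁶, 0) N.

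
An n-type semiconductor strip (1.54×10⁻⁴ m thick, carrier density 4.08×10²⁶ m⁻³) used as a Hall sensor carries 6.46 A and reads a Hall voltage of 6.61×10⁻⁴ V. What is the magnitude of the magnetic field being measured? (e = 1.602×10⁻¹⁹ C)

B ≈ 1.03 T

From V_H = IB/(n e t), B = V_H n e t / I.
B = (6.61×10⁻⁴)(4.08×10²⁶)(1.602×10⁻¹⁹)(1.54×10⁻⁴)/6.46 ≈ 1.03 T.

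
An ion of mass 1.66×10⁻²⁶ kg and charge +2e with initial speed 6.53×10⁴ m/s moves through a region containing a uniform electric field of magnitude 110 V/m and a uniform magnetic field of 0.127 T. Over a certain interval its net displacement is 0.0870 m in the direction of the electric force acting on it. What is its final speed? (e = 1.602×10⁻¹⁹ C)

B does no work; ΔKE = |q|E d.
½mv_f² = ½mv₀² + |q|Ed = ½(1.66×10⁻²⁶)(6.53×10⁴)² + (3.204×10⁻¹⁹)(110)(0.0870) ≈ 3.539×10⁻¹⁷ J + 3.066×10⁻¹⁸ J ≈ 3.846×10⁻¹⁷ J.
v_f = √(2·3.846×10⁻¹⁷/1.66×10⁻²⁶) ≈ 6.81×10⁴ m/s.

v_f ≈ 6.81×10⁴ m/s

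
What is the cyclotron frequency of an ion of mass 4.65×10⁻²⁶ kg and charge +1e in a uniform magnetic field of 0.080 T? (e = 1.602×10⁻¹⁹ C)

f = |q|B/(2πm).
f = (1.602×10⁻¹⁹)(0.080)/(2π·4.65×10⁻²⁶) ≈ 4.4×10⁴ Hz.

f ≈ 4.4×10⁴ Hz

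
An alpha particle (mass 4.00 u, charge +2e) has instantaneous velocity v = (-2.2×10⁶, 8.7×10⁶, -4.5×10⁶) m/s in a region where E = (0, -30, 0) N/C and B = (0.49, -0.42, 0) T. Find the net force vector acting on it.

F ≈ (-6.06×10⁻¹³, -7.06×10⁻¹³, -1.07×10⁻¹²) N

v×B = (-1.89×10⁶, -2.20×10⁶, -3.34×10⁶) N/C.
E + v×B = (-1.89×10⁶, -2.21×10⁶, -3.34×10⁶) N/C.
F = q(E + v×B) = (3.204×10⁻¹⁹ C)·(-1.89×10⁶, -2.21×10⁶, -3.34×10⁶) = (-6.06×10⁻¹³, -7.06×10⁻¹³, -1.07×10⁻¹²) N.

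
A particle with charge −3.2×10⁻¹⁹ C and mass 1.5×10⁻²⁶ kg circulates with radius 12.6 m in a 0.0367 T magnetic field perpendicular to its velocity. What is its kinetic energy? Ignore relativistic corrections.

v = |q|Br/m, then KE = ½mv² = (qBr)²/(2m).
v = (3.2×10⁻¹⁹)(0.0367)(12.6)/1.5×10⁻²⁶ ≈ 9.865×10⁶ m/s.
KE = ½(1.5×10⁻²⁶)(9.865×10⁶)² ≈ 7.30×10⁻¹³ J.

KE ≈ 7.30×10⁻¹³ J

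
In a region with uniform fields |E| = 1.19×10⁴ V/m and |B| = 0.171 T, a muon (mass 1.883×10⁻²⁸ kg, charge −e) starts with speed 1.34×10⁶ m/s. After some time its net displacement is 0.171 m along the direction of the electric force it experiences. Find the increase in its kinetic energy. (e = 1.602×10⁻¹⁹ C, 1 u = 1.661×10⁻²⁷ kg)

ΔKE ≈ 3.26×10⁻¹⁶ J

The magnetic force is always ⟂ v and does no work; only the electric force changes KE.
ΔKE = F_E · d = |q|E d = (1.602×10⁻¹⁹)(1.19×10⁴)(0.171) ≈ 3.26×10⁻¹⁶ J.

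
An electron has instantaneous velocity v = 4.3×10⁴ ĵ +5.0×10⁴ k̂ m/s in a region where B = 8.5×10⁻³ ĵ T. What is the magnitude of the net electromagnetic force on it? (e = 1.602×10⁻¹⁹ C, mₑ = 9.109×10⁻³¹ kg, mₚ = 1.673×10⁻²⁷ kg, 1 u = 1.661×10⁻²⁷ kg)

v×B = (-425, 0, 0) N/C.
F = q v×B = (−1.602×10⁻¹⁹ C)·(-425, 0, 0) = (6.81×10⁻¹⁷, 0, 0) N.
|F| = 6.81×10⁻¹⁷ N.

|F| ≈ 6.81×10⁻¹⁷ N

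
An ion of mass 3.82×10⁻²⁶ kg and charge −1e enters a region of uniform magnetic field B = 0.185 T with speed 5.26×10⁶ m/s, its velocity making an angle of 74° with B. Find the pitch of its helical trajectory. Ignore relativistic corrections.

v∥ = v cosθ = 5.26×10⁶·cos74° ≈ 1.450×10⁶ m/s.
T = 2πm/(|q|B) = 2π(3.82×10⁻²⁶)/((1.602×10⁻¹⁹)(0.185)) ≈ 8.099×10⁻⁶ s.
pitch = v∥ T = (1.450×10⁶)(8.099×10⁻⁶) ≈ 11.7 m.

p ≈ 11.7 m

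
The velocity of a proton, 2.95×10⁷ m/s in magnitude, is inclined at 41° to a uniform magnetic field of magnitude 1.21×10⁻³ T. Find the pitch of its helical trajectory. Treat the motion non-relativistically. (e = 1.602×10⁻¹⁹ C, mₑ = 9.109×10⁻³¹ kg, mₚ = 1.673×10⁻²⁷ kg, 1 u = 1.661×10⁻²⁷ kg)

v∥ = v cosθ = 2.95×10⁷·cos41° ≈ 2.226×10⁷ m/s.
T = 2πm/(|q|B) = 2π(1.673×10⁻²⁷)/((1.602×10⁻¹⁹)(1.21×10⁻³)) ≈ 5.423×10⁻⁵ s.
pitch = v∥ T = (2.226×10⁷)(5.423×10⁻⁵) ≈ 1210 m.

p ≈ 1210 m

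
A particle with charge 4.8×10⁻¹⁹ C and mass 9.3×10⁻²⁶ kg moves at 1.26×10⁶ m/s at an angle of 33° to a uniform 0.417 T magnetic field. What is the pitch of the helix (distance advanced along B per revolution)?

p ≈ 3.08 m

v∥ = v cosθ = 1.26×10⁶·cos33° ≈ 1.057×10⁶ m/s.
T = 2πm/(|q|B) = 2π(9.3×10⁻²⁶)/((4.8×10⁻¹⁹)(0.417)) ≈ 2.919×10⁻⁶ s.
pitch = v∥ T = (1.057×10⁶)(2.919×10⁻⁶) ≈ 3.08 m.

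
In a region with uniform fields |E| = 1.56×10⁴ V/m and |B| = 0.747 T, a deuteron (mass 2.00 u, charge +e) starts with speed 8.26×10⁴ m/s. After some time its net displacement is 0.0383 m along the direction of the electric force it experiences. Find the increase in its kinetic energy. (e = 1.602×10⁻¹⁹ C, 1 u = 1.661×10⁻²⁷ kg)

ΔKE ≈ 9.57×10⁻¹⁷ J

The magnetic force is always ⟂ v and does no work; only the electric force changes KE.
ΔKE = F_E · d = |q|E d = (1.602×10⁻¹⁹)(1.56×10⁴)(0.0383) ≈ 9.57×10⁻¹⁷ J.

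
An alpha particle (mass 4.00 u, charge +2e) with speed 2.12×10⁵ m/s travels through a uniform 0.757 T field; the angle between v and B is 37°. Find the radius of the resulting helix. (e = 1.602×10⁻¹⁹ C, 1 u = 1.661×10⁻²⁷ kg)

r ≈ 3.49×10⁻³ m

v⊥ = v sinθ = 2.12×10⁵·sin37° ≈ 1.276×10⁵ m/s.
r = m v⊥/(|q|B) = (6.644×10⁻²⁷)(1.276×10⁵)/((3.204×10⁻¹⁹)(0.757)) ≈ 3.49×10⁻³ m.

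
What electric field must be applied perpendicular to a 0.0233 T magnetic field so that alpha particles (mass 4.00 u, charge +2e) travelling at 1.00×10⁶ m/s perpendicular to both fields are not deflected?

For straight-line motion qE = qvB, so E = vB.
E = 1.00×10⁶ × 0.0233 = 2.33×10⁴ V/m.

E = 2.33×10⁴ V/m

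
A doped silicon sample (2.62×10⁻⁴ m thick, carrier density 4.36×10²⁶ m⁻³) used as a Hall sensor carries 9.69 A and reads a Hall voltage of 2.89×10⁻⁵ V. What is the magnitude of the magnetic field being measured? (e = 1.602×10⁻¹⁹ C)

From V_H = IB/(n e t), B = V_H n e t / I.
B = (2.89×10⁻⁵)(4.36×10²⁶)(1.602×10⁻¹⁹)(2.62×10⁻⁴)/9.69 ≈ 0.0546 T.

B ≈ 0.0546 T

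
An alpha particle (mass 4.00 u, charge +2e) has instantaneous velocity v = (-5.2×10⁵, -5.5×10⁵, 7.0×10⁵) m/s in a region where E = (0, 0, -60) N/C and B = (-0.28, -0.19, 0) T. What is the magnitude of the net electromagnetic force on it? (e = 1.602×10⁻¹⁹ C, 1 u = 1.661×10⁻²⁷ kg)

v×B = (1.33×10⁵, -1.96×10⁵, -5.52×10⁴) N/C.
E + v×B = (1.33×10⁵, -1.96×10⁵, -5.53×10⁴) N/C.
F = q(E + v×B) = (3.204×10⁻¹⁹ C)·(1.33×10⁵, -1.96×10⁵, -5.53×10⁴) = (4.26×10⁻¹⁴, -6.28×10⁻¹⁴, -1.77×10⁻¹⁴) N.
|F| = 7.79×10⁻¹⁴ N.

|F| ≈ 7.79×10⁻¹⁴ N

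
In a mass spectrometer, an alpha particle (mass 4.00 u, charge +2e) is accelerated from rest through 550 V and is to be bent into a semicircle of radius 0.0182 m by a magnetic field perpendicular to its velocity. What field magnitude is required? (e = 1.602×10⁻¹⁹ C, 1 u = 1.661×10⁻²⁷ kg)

v = √(2|q|V/m) = √(2·3.204×10⁻¹⁹·550/6.644×10⁻²⁷) ≈ 2.303×10⁵ m/s.
B = mv/(|q|r) = (6.644×10⁻²⁷)(2.303×10⁵)/((3.204×10⁻¹⁹)(0.0182)) ≈ 0.262 T.

B ≈ 0.262 T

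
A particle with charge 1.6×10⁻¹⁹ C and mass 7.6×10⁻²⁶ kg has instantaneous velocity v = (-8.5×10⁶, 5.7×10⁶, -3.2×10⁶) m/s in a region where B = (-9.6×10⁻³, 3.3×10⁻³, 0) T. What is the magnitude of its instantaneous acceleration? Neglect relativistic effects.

|a| ≈ 8.85×10¹⁰ m/s²

v×B = (1.06×10⁴, 3.07×10⁴, 2.67×10⁴) N/C.
F = q v×B = (1.6×10⁻¹⁹ C)·(1.06×10⁴, 3.07×10⁴, 2.67×10⁴) = (1.69×10⁻¹⁵, 4.92×10⁻¹⁵, 4.27×10⁻¹⁵) N.
|a| = |F|/m = 6.725×10⁻¹⁵/7.6×10⁻²⁶ ≈ 8.85×10¹⁰ m/s².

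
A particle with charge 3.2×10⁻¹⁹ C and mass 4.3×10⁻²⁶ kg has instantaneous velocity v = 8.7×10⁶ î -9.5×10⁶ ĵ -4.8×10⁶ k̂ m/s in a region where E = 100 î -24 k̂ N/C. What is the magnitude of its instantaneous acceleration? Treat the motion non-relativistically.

Only an electric field acts, so F = qE = (3.2×10⁻¹⁹ C)·(100, 0, -24.0) = (3.20×10⁻¹⁷, 0, -7.68×10⁻¹⁸) N.
|a| = |F|/m = 3.291×10⁻¹⁷/4.3×10⁻²⁶ ≈ 7.65×10⁸ m/s².

|a| ≈ 7.65×10⁸ m/s²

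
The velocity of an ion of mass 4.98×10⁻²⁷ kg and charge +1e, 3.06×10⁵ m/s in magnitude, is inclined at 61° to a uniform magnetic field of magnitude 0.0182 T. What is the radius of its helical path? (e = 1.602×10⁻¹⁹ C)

v⊥ = v sinθ = 3.06×10⁵·sin61° ≈ 2.676×10⁵ m/s.
r = m v⊥/(|q|B) = (4.98×10⁻²⁷)(2.676×10⁵)/((1.602×10⁻¹⁹)(0.0182)) ≈ 0.457 m.

r ≈ 0.457 m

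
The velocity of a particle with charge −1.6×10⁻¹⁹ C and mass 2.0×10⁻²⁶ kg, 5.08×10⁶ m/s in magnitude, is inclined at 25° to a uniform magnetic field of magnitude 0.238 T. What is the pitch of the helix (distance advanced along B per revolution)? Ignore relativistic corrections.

p ≈ 15.2 m

v∥ = v cosθ = 5.08×10⁶·cos25° ≈ 4.604×10⁶ m/s.
T = 2πm/(|q|B) = 2π(2.0×10⁻²⁶)/((1.6×10⁻¹⁹)(0.238)) ≈ 3.300×10⁻⁶ s.
pitch = v∥ T = (4.604×10⁶)(3.300×10⁻⁶) ≈ 15.2 m.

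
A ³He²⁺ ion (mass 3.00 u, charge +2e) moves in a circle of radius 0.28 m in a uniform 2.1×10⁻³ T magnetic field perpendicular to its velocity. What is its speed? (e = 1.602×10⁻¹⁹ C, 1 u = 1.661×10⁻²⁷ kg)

From |q|vB = mv²/r, v = |q|Br/m.
v = (3.204×10⁻¹⁹)(2.1×10⁻³)(0.28)/4.983×10⁻²⁷ ≈ 3.8×10⁴ m/s.

v ≈ 3.8×10⁴ m/s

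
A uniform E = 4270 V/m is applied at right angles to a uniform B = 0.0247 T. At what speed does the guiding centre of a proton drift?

In crossed fields the guiding centre drifts at v_d = |E×B|/B² = E/B, independent of charge and mass.
v_d = 4270/0.0247 = 1.73×10⁵ m/s.

v_d ≈ 1.73×10⁵ m/s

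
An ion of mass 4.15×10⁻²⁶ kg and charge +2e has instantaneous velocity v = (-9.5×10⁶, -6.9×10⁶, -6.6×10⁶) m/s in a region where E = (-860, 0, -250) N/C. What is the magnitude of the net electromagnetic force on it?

|F| ≈ 2.87×10⁻¹⁶ N

Only an electric field acts, so F = qE = (3.204×10⁻¹⁹ C)·(-860, 0, -250) = (-2.76×10⁻¹⁶, 0, -8.01×10⁻¹⁷) N.
|F| = 2.87×10⁻¹⁶ N.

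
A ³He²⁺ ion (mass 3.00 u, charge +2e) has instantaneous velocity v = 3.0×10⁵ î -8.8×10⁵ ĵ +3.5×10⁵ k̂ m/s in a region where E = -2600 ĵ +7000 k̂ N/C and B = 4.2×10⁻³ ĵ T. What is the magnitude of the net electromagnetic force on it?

|F| ≈ 2.81×10⁻¹⁵ N

v×B = (-1470, 0, 1260) N/C.
E + v×B = (-1470, -2600, 8260) N/C.
F = q(E + v×B) = (3.204×10⁻¹⁹ C)·(-1470, -2600, 8260) = (-4.71×10⁻¹⁶, -8.33×10⁻¹⁶, 2.65×10⁻¹⁵) N.
|F| = 2.81×10⁻¹⁵ N.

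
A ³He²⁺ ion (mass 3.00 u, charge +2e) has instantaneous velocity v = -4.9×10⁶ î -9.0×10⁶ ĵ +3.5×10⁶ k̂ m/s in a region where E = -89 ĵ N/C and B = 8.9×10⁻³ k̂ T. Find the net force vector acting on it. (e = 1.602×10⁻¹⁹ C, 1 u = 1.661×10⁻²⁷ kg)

F ≈ (-2.57×10⁻¹⁴, 1.39×10⁻¹⁴, 0) N

v×B = (-8.01×10⁴, 4.36×10⁴, 0) N/C.
E + v×B = (-8.01×10⁴, 4.35×10⁴, 0) N/C.
F = q(E + v×B) = (3.204×10⁻¹⁹ C)·(-8.01×10⁴, 4.35×10⁴, 0) = (-2.57×10⁻¹⁴, 1.39×10⁻¹⁴, 0) N.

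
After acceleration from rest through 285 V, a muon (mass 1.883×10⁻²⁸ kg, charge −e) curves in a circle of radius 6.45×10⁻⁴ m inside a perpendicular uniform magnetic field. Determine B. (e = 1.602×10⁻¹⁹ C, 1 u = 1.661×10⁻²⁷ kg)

v = √(2|q|V/m) = √(2·1.602×10⁻¹⁹·285/1.883×10⁻²⁸) ≈ 6.964×10⁵ m/s.
B = mv/(|q|r) = (1.883×10⁻²⁸)(6.964×10⁵)/((1.602×10⁻¹⁹)(6.45×10⁻⁴)) ≈ 1.27 T.

B ≈ 1.27 T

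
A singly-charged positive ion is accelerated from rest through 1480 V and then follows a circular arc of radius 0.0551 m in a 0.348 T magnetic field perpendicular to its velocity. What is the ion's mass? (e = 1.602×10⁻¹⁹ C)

Combine |q|V = ½mv² and r = mv/(|q|B): eliminate v to get m = qB²r²/(2V).
m = (1.602×10⁻¹⁹)(0.348)²(0.0551)²/(2·1480) ≈ 1.99×10⁻²⁶ kg.

m ≈ 1.99×10⁻²⁶ kg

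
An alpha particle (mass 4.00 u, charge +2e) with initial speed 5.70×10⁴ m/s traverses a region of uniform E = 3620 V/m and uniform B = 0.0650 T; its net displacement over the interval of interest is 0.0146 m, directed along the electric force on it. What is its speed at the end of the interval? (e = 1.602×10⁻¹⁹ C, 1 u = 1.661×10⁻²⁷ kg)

v_f ≈ 9.14×10⁴ m/s

B does no work; ΔKE = |q|E d.
½mv_f² = ½mv₀² + |q|Ed = ½(6.644×10⁻²⁷)(5.70×10⁴)² + (3.204×10⁻¹⁹)(3620)(0.0146) ≈ 1.079×10⁻¹⁷ J + 1.693×10⁻¹⁷ J ≈ 2.773×10⁻¹⁷ J.
v_f = √(2·2.773×10⁻¹⁷/6.644×10⁻²⁷) ≈ 9.14×10⁴ m/s.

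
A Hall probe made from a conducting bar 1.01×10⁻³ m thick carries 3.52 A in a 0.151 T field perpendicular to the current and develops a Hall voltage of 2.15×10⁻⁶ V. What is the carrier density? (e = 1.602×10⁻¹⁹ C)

From V_H = IB/(n e t), n = IB/(V_H e t).
n = (3.52)(0.151)/((2.15×10⁻⁶)(1.602×10⁻¹⁹)(1.01×10⁻³)) ≈ 1.53×10²⁷ m⁻³.

n ≈ 1.53×10²⁷ m⁻³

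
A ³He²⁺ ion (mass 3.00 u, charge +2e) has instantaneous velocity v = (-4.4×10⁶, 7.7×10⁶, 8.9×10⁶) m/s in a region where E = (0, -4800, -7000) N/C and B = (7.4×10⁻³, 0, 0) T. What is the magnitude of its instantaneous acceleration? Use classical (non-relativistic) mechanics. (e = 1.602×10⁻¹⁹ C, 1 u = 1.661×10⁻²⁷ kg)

|a| ≈ 5.69×10¹² m/s²

v×B = (0, 6.59×10⁴, -5.70×10⁴) N/C.
E + v×B = (0, 6.11×10⁴, -6.40×10⁴) N/C.
F = q(E + v×B) = (3.204×10⁻¹⁹ C)·(0, 6.11×10⁴, -6.40×10⁴) = (0, 1.96×10⁻¹⁴, -2.05×10⁻¹⁴) N.
|a| = |F|/m = 2.834×10⁻¹⁴/4.983×10⁻²⁷ ≈ 5.69×10¹² m/s².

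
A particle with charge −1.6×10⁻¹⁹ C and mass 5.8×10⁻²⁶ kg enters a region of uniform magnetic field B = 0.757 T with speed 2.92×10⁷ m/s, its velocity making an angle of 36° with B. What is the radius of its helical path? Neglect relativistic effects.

v⊥ = v sinθ = 2.92×10⁷·sin36° ≈ 1.716×10⁷ m/s.
r = m v⊥/(|q|B) = (5.8×10⁻²⁶)(1.716×10⁷)/((1.6×10⁻¹⁹)(0.757)) ≈ 8.22 m.

r ≈ 8.22 m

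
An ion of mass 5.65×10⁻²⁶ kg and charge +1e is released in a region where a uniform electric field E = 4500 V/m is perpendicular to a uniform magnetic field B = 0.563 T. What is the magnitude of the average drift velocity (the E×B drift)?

The E×B drift speed is v_d = E/B.
v_d = 4500/0.563 = 7990 m/s.

v_d ≈ 7990 m/s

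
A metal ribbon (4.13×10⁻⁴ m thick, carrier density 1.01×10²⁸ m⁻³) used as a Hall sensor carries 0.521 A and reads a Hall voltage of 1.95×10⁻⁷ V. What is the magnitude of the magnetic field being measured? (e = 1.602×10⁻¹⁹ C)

B ≈ 0.250 T

From V_H = IB/(n e t), B = V_H n e t / I.
B = (1.95×10⁻⁷)(1.01×10²⁸)(1.602×10⁻¹⁹)(4.13×10⁻⁴)/0.521 ≈ 0.250 T.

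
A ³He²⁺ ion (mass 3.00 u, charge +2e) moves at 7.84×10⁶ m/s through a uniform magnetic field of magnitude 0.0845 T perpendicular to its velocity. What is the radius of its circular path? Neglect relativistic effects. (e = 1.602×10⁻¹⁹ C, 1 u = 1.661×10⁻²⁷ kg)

r ≈ 1.44 m

The magnetic force provides the centripetal force: |q|vB = mv²/r.
r = mv/(|q|B) = (4.983×10⁻²⁷)(7.84×10⁶)/((3.204×10⁻¹⁹)(0.0845)) ≈ 1.44 m.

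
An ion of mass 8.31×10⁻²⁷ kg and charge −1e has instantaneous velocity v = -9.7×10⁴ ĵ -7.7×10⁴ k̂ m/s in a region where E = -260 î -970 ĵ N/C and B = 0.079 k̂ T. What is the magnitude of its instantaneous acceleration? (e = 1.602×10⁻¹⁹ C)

|a| ≈ 1.54×10¹¹ m/s²

v×B = (-7660, 0, 0) N/C.
E + v×B = (-7920, -970, 0) N/C.
F = q(E + v×B) = (−1.602×10⁻¹⁹ C)·(-7920, -970, 0) = (1.27×10⁻¹⁵, 1.55×10⁻¹⁶, 0) N.
|a| = |F|/m = 1.279×10⁻¹⁵/8.31×10⁻²⁷ ≈ 1.54×10¹¹ m/s².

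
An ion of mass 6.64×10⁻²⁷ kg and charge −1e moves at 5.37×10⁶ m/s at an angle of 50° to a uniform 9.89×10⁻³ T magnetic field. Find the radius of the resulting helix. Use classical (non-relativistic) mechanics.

r ≈ 17.2 m

v⊥ = v sinθ = 5.37×10⁶·sin50° ≈ 4.114×10⁶ m/s.
r = m v⊥/(|q|B) = (6.64×10⁻²⁷)(4.114×10⁶)/((1.602×10⁻¹⁹)(9.89×10⁻³)) ≈ 17.2 m.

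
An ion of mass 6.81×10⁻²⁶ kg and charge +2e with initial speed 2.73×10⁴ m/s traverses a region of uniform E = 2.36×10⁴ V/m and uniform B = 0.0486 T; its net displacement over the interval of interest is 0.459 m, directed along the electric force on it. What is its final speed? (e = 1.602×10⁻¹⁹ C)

v_f ≈ 3.20×10⁵ m/s

B does no work; ΔKE = |q|E d.
½mv_f² = ½mv₀² + |q|Ed = ½(6.81×10⁻²⁶)(2.73×10⁴)² + (3.204×10⁻¹⁹)(2.36×10⁴)(0.459) ≈ 2.538×10⁻¹⁷ J + 3.471×10⁻¹⁵ J ≈ 3.496×10⁻¹⁵ J.
v_f = √(2·3.496×10⁻¹⁵/6.81×10⁻²⁶) ≈ 3.20×10⁵ m/s.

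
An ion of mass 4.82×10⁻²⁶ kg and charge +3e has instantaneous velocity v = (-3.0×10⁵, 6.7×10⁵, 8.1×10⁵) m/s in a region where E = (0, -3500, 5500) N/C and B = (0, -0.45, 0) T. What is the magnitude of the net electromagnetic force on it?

v×B = (3.64×10⁵, 0, 1.35×10⁵) N/C.
E + v×B = (3.64×10⁵, -3500, 1.40×10⁵) N/C.
F = q(E + v×B) = (4.806×10⁻¹⁹ C)·(3.64×10⁵, -3500, 1.40×10⁵) = (1.75×10⁻¹³, -1.68×10⁻¹⁵, 6.75×10⁻¹⁴) N.
|F| = 1.88×10⁻¹³ N.

|F| ≈ 1.88×10⁻¹³ N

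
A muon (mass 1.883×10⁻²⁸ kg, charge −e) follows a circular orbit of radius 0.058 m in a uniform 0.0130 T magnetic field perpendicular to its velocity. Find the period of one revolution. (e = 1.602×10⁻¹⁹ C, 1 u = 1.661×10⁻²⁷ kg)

T ≈ 5.68×10⁻⁷ s

The cyclotron period depends only on m, q, B: T = 2πm/(|q|B).
T = 2π(1.883×10⁻²⁸)/((1.602×10⁻¹⁹)(0.0130)) ≈ 5.68×10⁻⁷ s.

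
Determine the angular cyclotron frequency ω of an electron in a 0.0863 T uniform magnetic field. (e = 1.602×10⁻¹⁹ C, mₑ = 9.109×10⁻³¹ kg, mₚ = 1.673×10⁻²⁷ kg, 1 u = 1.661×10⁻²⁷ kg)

ω ≈ 1.52×10¹⁰ rad/s

ω = |q|B/m.
ω = (1.602×10⁻¹⁹)(0.0863)/9.109×10⁻³¹ ≈ 1.52×10¹⁰ rad/s.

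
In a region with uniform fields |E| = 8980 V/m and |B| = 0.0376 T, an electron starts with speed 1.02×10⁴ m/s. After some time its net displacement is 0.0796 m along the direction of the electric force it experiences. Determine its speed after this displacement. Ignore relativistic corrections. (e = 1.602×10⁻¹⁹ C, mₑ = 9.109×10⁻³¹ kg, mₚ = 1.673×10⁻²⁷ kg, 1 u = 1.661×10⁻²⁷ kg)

v_f ≈ 1.59×10⁷ m/s

B does no work; ΔKE = |q|E d.
½mv_f² = ½mv₀² + |q|Ed = ½(9.109×10⁻³¹)(1.02×10⁴)² + (1.602×10⁻¹⁹)(8980)(0.0796) ≈ 4.739×10⁻²³ J + 1.145×10⁻¹⁶ J ≈ 1.145×10⁻¹⁶ J.
v_f = √(2·1.145×10⁻¹⁶/9.109×10⁻³¹) ≈ 1.59×10⁷ m/s.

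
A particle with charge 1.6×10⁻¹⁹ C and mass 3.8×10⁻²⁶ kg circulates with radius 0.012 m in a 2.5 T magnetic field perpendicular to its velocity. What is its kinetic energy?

v = |q|Br/m, then KE = ½mv² = (qBr)²/(2m).
v = (1.6×10⁻¹⁹)(2.5)(0.012)/3.8×10⁻²⁶ ≈ 1.263×10⁵ m/s.
KE = ½(3.8×10⁻²⁶)(1.263×10⁵)² ≈ 3.0×10⁻¹⁶ J = 1900 eV.

KE ≈ 1900 eV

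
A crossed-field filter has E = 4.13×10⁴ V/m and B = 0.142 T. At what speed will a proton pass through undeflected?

v = 2.91×10⁵ m/s

Zero net Lorentz force requires |qE| = |q v×B|, i.e. E = vB.
v = E/B = 4.13×10⁴/0.142 = 2.91×10⁵ m/s.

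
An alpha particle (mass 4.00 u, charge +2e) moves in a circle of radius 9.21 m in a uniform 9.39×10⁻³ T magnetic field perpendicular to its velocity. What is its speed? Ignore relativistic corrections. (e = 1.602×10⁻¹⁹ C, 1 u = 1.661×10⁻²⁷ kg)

v ≈ 4.17×10⁶ m/s

From |q|vB = mv²/r, v = |q|Br/m.
v = (3.204×10⁻¹⁹)(9.39×10⁻³)(9.21)/6.644×10⁻²⁷ ≈ 4.17×10⁶ m/s.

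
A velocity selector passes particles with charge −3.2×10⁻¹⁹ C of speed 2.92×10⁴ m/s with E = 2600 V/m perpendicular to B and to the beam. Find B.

B = 0.0890 T

Balance of forces in the selector: qE = qvB ⇒ B = E/v.
B = 2600/2.92×10⁴ = 0.0890 T.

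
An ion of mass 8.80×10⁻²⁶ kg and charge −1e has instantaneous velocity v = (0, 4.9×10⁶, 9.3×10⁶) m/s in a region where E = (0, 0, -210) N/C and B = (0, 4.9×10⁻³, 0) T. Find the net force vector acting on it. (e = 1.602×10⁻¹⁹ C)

F ≈ (7.30×10⁻¹⁵, 0, 3.36×10⁻¹⁷) N

v×B = (-4.56×10⁴, 0, 0) N/C.
E + v×B = (-4.56×10⁴, 0, -210) N/C.
F = q(E + v×B) = (−1.602×10⁻¹⁹ C)·(-4.56×10⁴, 0, -210) = (7.30×10⁻¹⁵, 0, 3.36×10⁻¹⁷) N.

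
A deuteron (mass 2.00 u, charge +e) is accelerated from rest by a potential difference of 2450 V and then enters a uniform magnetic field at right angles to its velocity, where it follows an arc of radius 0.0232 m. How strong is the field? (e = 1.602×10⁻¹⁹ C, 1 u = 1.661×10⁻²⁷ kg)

v = √(2|q|V/m) = √(2·1.602×10⁻¹⁹·2450/3.322×10⁻²⁷) ≈ 4.861×10⁵ m/s.
B = mv/(|q|r) = (3.322×10⁻²⁷)(4.861×10⁵)/((1.602×10⁻¹⁹)(0.0232)) ≈ 0.434 T.

B ≈ 0.434 T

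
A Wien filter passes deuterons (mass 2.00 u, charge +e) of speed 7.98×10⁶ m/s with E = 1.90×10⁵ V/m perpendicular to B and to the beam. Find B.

Balance of forces in the selector: qE = qvB ⇒ B = E/v.
B = 1.90×10⁵/7.98×10⁶ = 0.0238 T.

B = 0.0238 T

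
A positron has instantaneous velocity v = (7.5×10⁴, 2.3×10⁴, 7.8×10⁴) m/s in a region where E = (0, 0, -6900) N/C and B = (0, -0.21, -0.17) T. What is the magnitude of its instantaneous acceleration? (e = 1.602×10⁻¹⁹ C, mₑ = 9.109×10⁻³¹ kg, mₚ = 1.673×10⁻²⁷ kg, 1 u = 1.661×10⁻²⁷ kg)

|a| ≈ 5.07×10¹⁵ m/s²

v×B = (1.25×10⁴, 1.28×10⁴, -1.58×10⁴) N/C.
E + v×B = (1.25×10⁴, 1.28×10⁴, -2.26×10⁴) N/C.
F = q(E + v×B) = (1.602×10⁻¹⁹ C)·(1.25×10⁴, 1.28×10⁴, -2.26×10⁴) = (2.00×10⁻¹⁵, 2.04×10⁻¹⁵, -3.63×10⁻¹⁵) N.
|a| = |F|/m = 4.618×10⁻¹⁵/9.109×10⁻³¹ ≈ 5.07×10¹⁵ m/s².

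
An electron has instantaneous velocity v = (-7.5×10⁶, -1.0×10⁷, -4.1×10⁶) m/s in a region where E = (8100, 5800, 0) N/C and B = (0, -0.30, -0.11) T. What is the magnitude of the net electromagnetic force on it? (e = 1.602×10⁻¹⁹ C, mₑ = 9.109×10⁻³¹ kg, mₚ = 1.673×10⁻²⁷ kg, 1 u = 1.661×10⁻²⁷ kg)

|F| ≈ 3.84×10⁻¹³ N

v×B = (-1.30×10⁵, -8.25×10⁵, 2.25×10⁶) N/C.
E + v×B = (-1.22×10⁵, -8.19×10⁵, 2.25×10⁶) N/C.
F = q(E + v×B) = (−1.602×10⁻¹⁹ C)·(-1.22×10⁵, -8.19×10⁵, 2.25×10⁶) = (1.95×10⁻¹⁴, 1.31×10⁻¹³, -3.60×10⁻¹³) N.
|F| = 3.84×10⁻¹³ N.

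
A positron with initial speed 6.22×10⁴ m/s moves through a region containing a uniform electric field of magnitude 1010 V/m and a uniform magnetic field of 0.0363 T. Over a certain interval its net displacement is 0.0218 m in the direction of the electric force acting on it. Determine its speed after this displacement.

v_f ≈ 2.78×10⁶ m/s

B does no work; ΔKE = |q|E d.
½mv_f² = ½mv₀² + |q|Ed = ½(9.109×10⁻³¹)(6.22×10⁴)² + (1.602×10⁻¹⁹)(1010)(0.0218) ≈ 1.762×10⁻²¹ J + 3.527×10⁻¹⁸ J ≈ 3.529×10⁻¹⁸ J.
v_f = √(2·3.529×10⁻¹⁸/9.109×10⁻³¹) ≈ 2.78×10⁶ m/s.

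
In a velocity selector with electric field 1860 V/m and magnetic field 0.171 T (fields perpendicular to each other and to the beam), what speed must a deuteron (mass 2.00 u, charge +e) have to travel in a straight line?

For undeflected motion the electric and magnetic forces balance: qE = qvB.
v = E/B = 1860/0.171 = 1.09×10⁴ m/s.
The result is independent of the particle's charge and mass.

v = 1.09×10⁴ m/s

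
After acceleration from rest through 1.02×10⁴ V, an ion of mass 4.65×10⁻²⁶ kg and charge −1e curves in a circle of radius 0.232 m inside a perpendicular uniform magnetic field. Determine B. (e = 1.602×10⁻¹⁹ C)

v = √(2|q|V/m) = √(2·1.602×10⁻¹⁹·1.02×10⁴/4.65×10⁻²⁶) ≈ 2.651×10⁵ m/s.
B = mv/(|q|r) = (4.65×10⁻²⁶)(2.651×10⁵)/((1.602×10⁻¹⁹)(0.232)) ≈ 0.332 T.

B ≈ 0.332 T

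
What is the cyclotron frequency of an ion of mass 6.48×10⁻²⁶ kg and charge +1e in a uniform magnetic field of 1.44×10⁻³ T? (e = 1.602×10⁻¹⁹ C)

f = |q|B/(2πm).
f = (1.602×10⁻¹⁹)(1.44×10⁻³)/(2π·6.48×10⁻²⁶) ≈ 567 Hz.

f ≈ 567 Hz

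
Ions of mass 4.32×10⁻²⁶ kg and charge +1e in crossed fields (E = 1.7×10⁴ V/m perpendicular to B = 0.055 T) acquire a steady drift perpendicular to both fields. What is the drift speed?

v_d ≈ 3.1×10⁵ m/s

In crossed fields the guiding centre drifts at v_d = |E×B|/B² = E/B, independent of charge and mass.
v_d = 1.7×10⁴/0.055 = 3.1×10⁵ m/s.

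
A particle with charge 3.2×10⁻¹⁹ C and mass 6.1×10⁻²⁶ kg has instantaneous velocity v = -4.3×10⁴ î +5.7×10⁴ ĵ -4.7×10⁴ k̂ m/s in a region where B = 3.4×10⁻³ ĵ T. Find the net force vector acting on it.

F ≈ (5.11×10⁻¹⁷, 0, -4.68×10⁻¹⁷) N

v×B = (160, 0, -146) N/C.
F = q v×B = (3.2×10⁻¹⁹ C)·(160, 0, -146) = (5.11×10⁻¹⁷, 0, -4.68×10⁻¹⁷) N.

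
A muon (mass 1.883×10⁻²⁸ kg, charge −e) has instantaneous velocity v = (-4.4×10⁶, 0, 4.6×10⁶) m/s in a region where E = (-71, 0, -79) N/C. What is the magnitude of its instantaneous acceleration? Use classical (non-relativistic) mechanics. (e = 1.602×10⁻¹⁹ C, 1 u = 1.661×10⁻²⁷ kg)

|a| ≈ 9.04×10¹⁰ m/s²

Only an electric field acts, so F = qE = (−1.602×10⁻¹⁹ C)·(-71.0, 0, -79.0) = (1.14×10⁻¹⁷, 0, 1.27×10⁻¹⁷) N.
|a| = |F|/m = 1.702×10⁻¹⁷/1.883×10⁻²⁸ ≈ 9.04×10¹⁰ m/s².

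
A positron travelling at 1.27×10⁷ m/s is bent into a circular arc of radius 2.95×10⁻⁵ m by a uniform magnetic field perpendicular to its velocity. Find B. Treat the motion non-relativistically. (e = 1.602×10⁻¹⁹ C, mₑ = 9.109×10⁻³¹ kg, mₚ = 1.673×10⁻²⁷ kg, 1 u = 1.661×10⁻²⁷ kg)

B ≈ 2.45 T

From |q|vB = mv²/r, B = mv/(|q|r).
B = (9.109×10⁻³¹)(1.27×10⁷)/((1.602×10⁻¹⁹)(2.95×10⁻⁵)) ≈ 2.45 T.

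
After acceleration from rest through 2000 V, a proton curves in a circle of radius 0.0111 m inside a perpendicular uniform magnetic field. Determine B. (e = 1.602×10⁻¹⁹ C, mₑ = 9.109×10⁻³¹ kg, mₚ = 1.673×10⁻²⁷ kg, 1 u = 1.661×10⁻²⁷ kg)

v = √(2|q|V/m) = √(2·1.602×10⁻¹⁹·2000/1.673×10⁻²⁷) ≈ 6.189×10⁵ m/s.
B = mv/(|q|r) = (1.673×10⁻²⁷)(6.189×10⁵)/((1.602×10⁻¹⁹)(0.0111)) ≈ 0.582 T.

B ≈ 0.582 T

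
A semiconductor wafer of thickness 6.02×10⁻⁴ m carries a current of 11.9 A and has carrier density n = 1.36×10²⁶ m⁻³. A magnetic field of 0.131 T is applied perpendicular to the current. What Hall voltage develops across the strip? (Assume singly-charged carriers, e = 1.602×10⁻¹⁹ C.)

V_H = IB/(n e t).
V_H = (11.9)(0.131)/((1.36×10²⁶)(1.602×10⁻¹⁹)(6.02×10⁻⁴)) ≈ 1.19×10⁻⁴ V.

V_H ≈ 1.19×10⁻⁴ V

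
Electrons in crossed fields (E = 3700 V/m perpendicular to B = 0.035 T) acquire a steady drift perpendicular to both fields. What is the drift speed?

v_d ≈ 1.1×10⁵ m/s

In crossed fields the guiding centre drifts at v_d = |E×B|/B² = E/B, independent of charge and mass.
v_d = 3700/0.035 = 1.1×10⁵ m/s.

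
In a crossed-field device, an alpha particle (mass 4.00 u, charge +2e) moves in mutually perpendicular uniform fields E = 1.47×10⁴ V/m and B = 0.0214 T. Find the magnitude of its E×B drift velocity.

v_d ≈ 6.87×10⁵ m/s

The E×B drift speed is v_d = E/B.
v_d = 1.47×10⁴/0.0214 = 6.87×10⁵ m/s.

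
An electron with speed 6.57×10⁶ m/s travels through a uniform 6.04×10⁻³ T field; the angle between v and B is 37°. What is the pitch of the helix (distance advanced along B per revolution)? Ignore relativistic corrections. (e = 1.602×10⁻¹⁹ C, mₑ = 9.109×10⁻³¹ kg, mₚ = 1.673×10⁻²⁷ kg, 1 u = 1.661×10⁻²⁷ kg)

v∥ = v cosθ = 6.57×10⁶·cos37° ≈ 5.247×10⁶ m/s.
T = 2πm/(|q|B) = 2π(9.109×10⁻³¹)/((1.602×10⁻¹⁹)(6.04×10⁻³)) ≈ 5.915×10⁻⁹ s.
pitch = v∥ T = (5.247×10⁶)(5.915×10⁻⁹) ≈ 0.0310 m.

p ≈ 0.0310 m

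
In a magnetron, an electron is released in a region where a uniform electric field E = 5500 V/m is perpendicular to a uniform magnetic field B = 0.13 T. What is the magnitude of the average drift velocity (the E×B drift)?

v_d ≈ 4.2×10⁴ m/s

The E×B drift speed is v_d = E/B.
v_d = 5500/0.13 = 4.2×10⁴ m/s.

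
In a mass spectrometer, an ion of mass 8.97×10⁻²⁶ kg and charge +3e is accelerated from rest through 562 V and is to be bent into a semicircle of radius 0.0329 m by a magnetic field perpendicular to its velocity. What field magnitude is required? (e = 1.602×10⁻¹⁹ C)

B ≈ 0.440 T

v = √(2|q|V/m) = √(2·4.806×10⁻¹⁹·562/8.97×10⁻²⁶) ≈ 7.760×10⁴ m/s.
B = mv/(|q|r) = (8.97×10⁻²⁶)(7.760×10⁴)/((4.806×10⁻¹⁹)(0.0329)) ≈ 0.440 T.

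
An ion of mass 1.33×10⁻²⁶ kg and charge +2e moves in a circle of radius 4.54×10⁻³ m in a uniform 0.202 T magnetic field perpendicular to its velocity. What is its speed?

From |q|vB = mv²/r, v = |q|Br/m.
v = (3.204×10⁻¹⁹)(0.202)(4.54×10⁻³)/1.33×10⁻²⁶ ≈ 2.21×10⁴ m/s.

v ≈ 2.21×10⁴ m/s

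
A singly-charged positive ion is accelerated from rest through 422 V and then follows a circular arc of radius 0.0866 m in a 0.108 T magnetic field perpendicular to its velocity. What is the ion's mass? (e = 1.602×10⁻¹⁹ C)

Combine |q|V = ½mv² and r = mv/(|q|B): eliminate v to get m = qB²r²/(2V).
m = (1.602×10⁻¹⁹)(0.108)²(0.0866)²/(2·422) ≈ 1.66×10⁻²⁶ kg.

m ≈ 1.66×10⁻²⁶ kg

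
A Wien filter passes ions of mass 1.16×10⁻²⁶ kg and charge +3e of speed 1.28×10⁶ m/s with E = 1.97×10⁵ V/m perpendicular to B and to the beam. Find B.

B = 0.154 T

Balance of forces in the selector: qE = qvB ⇒ B = E/v.
B = 1.97×10⁵/1.28×10⁶ = 0.154 T.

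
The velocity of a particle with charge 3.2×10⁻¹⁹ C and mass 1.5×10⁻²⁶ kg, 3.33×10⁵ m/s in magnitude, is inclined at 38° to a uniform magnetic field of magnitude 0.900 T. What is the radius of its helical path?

v⊥ = v sinθ = 3.33×10⁵·sin38° ≈ 2.050×10⁵ m/s.
r = m v⊥/(|q|B) = (1.5×10⁻²⁶)(2.050×10⁵)/((3.2×10⁻¹⁹)(0.900)) ≈ 0.0107 m.

r ≈ 0.0107 m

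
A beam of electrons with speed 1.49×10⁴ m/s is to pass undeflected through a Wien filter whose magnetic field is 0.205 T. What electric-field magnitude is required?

E = 3050 V/m

For straight-line motion qE = qvB, so E = vB.
E = 1.49×10⁴ × 0.205 = 3050 V/m.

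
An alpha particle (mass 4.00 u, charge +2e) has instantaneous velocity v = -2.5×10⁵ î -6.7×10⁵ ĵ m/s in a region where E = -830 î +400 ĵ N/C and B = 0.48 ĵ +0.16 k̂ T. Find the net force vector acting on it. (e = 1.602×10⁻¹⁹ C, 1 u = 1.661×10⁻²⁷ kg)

v×B = (-1.07×10⁵, 4.00×10⁴, -1.20×10⁵) N/C.
E + v×B = (-1.08×10⁵, 4.04×10⁴, -1.20×10⁵) N/C.
F = q(E + v×B) = (3.204×10⁻¹⁹ C)·(-1.08×10⁵, 4.04×10⁴, -1.20×10⁵) = (-3.46×10⁻¹⁴, 1.29×10⁻¹⁴, -3.84×10⁻¹⁴) N.

F ≈ (-3.46×10⁻¹⁴, 1.29×10⁻¹⁴, -3.84×10⁻¹⁴) N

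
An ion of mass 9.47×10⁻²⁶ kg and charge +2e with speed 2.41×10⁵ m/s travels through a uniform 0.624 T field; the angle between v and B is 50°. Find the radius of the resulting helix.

r ≈ 0.0874 m

v⊥ = v sinθ = 2.41×10⁵·sin50° ≈ 1.846×10⁵ m/s.
r = m v⊥/(|q|B) = (9.47×10⁻²⁶)(1.846×10⁵)/((3.204×10⁻¹⁹)(0.624)) ≈ 0.0874 m.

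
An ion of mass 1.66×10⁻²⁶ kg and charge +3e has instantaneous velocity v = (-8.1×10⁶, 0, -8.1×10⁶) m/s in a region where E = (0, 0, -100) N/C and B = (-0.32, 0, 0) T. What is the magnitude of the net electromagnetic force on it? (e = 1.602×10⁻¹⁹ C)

|F| ≈ 1.25×10⁻¹² N

v×B = (0, 2.59×10⁶, 0) N/C.
E + v×B = (0, 2.59×10⁶, -100) N/C.
F = q(E + v×B) = (4.806×10⁻¹⁹ C)·(0, 2.59×10⁶, -100) = (0, 1.25×10⁻¹², -4.81×10⁻¹⁷) N.
|F| = 1.25×10⁻¹² N.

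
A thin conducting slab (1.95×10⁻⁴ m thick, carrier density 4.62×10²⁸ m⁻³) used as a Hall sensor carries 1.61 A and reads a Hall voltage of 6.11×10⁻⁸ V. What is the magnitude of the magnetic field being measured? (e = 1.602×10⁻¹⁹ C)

From V_H = IB/(n e t), B = V_H n e t / I.
B = (6.11×10⁻⁸)(4.62×10²⁸)(1.602×10⁻¹⁹)(1.95×10⁻⁴)/1.61 ≈ 0.0548 T.

B ≈ 0.0548 T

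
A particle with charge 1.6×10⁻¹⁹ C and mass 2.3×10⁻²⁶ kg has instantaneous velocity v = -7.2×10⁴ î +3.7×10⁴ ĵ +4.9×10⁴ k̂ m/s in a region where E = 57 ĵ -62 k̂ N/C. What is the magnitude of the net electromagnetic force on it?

|F| ≈ 1.35×10⁻¹⁷ N

Only an electric field acts, so F = qE = (1.6×10⁻¹⁹ C)·(0, 57.0, -62.0) = (0, 9.12×10⁻¹⁸, -9.92×10⁻¹⁸) N.
|F| = 1.35×10⁻¹⁷ N.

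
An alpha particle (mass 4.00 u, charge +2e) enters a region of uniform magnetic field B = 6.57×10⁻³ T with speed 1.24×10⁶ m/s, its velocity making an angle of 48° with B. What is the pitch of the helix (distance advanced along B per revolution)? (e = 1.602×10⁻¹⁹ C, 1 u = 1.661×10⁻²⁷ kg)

v∥ = v cosθ = 1.24×10⁶·cos48° ≈ 8.297×10⁵ m/s.
T = 2πm/(|q|B) = 2π(6.644×10⁻²⁷)/((3.204×10⁻¹⁹)(6.57×10⁻³)) ≈ 1.983×10⁻⁵ s.
pitch = v∥ T = (8.297×10⁵)(1.983×10⁻⁵) ≈ 16.5 m.

p ≈ 16.5 m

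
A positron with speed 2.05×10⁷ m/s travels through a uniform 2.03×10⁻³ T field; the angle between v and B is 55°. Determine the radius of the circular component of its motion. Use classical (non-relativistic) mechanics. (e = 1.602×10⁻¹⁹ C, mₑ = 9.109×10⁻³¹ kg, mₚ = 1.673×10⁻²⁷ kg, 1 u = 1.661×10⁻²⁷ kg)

v⊥ = v sinθ = 2.05×10⁷·sin55° ≈ 1.679×10⁷ m/s.
r = m v⊥/(|q|B) = (9.109×10⁻³¹)(1.679×10⁷)/((1.602×10⁻¹⁹)(2.03×10⁻³)) ≈ 0.0470 m.

r ≈ 0.0470 m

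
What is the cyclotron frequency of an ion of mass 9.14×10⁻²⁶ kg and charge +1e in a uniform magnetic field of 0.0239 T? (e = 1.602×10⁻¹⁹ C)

f ≈ 6670 Hz

f = |q|B/(2πm).
f = (1.602×10⁻¹⁹)(0.0239)/(2π·9.14×10⁻²⁶) ≈ 6670 Hz.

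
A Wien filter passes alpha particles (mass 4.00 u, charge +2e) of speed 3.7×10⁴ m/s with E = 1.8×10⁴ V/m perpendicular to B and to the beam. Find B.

B = 0.49 T

Balance of forces in the selector: qE = qvB ⇒ B = E/v.
B = 1.8×10⁴/3.7×10⁴ = 0.49 T.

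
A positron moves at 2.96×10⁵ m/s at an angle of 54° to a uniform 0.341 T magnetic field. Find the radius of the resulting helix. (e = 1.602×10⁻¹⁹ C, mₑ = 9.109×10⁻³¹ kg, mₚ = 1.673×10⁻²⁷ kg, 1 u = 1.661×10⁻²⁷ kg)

v⊥ = v sinθ = 2.96×10⁵·sin54° ≈ 2.395×10⁵ m/s.
r = m v⊥/(|q|B) = (9.109×10⁻³¹)(2.395×10⁵)/((1.602×10⁻¹⁹)(0.341)) ≈ 3.99×10⁻⁶ m.

r ≈ 3.99×10⁻⁶ m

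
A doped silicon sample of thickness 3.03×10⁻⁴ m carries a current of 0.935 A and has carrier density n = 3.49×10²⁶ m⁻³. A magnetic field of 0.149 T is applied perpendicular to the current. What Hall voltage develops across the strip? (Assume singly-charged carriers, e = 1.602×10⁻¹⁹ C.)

V_H ≈ 8.22×10⁻⁶ V

V_H = IB/(n e t).
V_H = (0.935)(0.149)/((3.49×10²⁶)(1.602×10⁻¹⁹)(3.03×10⁻⁴)) ≈ 8.22×10⁻⁶ V.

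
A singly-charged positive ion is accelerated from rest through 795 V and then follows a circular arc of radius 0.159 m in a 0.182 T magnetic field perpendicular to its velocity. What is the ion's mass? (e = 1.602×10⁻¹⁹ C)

Combine |q|V = ½mv² and r = mv/(|q|B): eliminate v to get m = qB²r²/(2V).
m = (1.602×10⁻¹⁹)(0.182)²(0.159)²/(2·795) ≈ 8.44×10⁻²⁶ kg.

m ≈ 8.44×10⁻²⁶ kg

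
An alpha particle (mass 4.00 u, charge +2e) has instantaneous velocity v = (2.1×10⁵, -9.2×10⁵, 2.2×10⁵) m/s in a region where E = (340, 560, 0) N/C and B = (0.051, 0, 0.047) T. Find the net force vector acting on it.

v×B = (-4.32×10⁴, 1350, 4.69×10⁴) N/C.
E + v×B = (-4.29×10⁴, 1910, 4.69×10⁴) N/C.
F = q(E + v×B) = (3.204×10⁻¹⁹ C)·(-4.29×10⁴, 1910, 4.69×10⁴) = (-1.37×10⁻¹⁴, 6.12×10⁻¹⁶, 1.50×10⁻¹⁴) N.

F ≈ (-1.37×10⁻¹⁴, 6.12×10⁻¹⁶, 1.50×10⁻¹⁴) N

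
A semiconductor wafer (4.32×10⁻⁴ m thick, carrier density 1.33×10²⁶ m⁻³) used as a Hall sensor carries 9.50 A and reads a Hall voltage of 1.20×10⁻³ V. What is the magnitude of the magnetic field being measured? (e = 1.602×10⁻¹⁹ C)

B ≈ 1.16 T

From V_H = IB/(n e t), B = V_H n e t / I.
B = (1.20×10⁻³)(1.33×10²⁶)(1.602×10⁻¹⁹)(4.32×10⁻⁴)/9.50 ≈ 1.16 T.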